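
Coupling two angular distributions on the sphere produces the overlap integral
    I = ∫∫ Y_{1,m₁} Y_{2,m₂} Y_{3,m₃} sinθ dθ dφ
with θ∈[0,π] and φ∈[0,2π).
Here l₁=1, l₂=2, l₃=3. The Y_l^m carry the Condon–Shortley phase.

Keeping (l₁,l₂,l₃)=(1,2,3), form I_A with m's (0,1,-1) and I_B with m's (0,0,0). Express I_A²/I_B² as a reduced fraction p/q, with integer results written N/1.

8/9

Shared (l₁,l₂,l₃)=(1,2,3): N and (l;000)² cancel in I_A²/I_B².
A: Δ = 0!·2!·4!/7! = 1/105; Racah Σ t=0..0: t=0:+1/6 = 1/6; ⇒ 3j(1 2 3; 0 1 -1)² = 8/105, sgn +1
B: Δ = 0!·2!·4!/7! = 1/105; Racah Σ t=0..0: t=0:+1/4 = 1/4; ⇒ 3j(1 2 3; 0 0 0)² = 3/35, sgn -1
I_A²/I_B² = (8/105)/(3/35) = 8/9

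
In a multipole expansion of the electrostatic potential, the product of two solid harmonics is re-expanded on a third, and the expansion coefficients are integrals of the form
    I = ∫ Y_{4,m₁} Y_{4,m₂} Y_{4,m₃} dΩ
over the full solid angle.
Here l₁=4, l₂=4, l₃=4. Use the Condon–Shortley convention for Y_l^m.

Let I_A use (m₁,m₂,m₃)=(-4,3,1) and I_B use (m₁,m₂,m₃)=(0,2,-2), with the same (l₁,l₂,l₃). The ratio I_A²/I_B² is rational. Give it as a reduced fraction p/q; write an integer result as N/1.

l's match ⇒ only the (l;m) 3-j factors differ between A and B.
A: triangle coeff Δ(4,4,4) = 1/450450; Σ_t [4,4]: t=4:+1/3456 = 1/3456; (3j)²=35/1287 [(4 4 4; -4 3 1)], sign=-1
B: triangle coeff Δ(4,4,4) = 1/450450; Σ_t [2,4]: t=2:+1/384 t=3:−1/216 t=4:+1/2304 = -11/6912; (3j)²=11/1638 [(4 4 4; 0 2 -2)], sign=-1
I_A²/I_B² = (35/1287)/(11/1638) = 490/121

490/121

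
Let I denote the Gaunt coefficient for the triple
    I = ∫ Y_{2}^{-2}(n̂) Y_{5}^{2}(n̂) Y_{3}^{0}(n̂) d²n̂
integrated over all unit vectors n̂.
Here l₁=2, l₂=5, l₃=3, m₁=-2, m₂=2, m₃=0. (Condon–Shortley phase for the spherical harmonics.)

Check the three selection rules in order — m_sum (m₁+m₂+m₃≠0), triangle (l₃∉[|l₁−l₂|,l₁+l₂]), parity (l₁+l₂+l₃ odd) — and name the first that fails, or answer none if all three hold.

none

azimuthal sum: -2 + 2 + 0 = 0  ✓
3 ≤ 3 ≤ 7 (triangle on l)  ✓
L = 2 + 5 + 3 = 10 (even)  ✓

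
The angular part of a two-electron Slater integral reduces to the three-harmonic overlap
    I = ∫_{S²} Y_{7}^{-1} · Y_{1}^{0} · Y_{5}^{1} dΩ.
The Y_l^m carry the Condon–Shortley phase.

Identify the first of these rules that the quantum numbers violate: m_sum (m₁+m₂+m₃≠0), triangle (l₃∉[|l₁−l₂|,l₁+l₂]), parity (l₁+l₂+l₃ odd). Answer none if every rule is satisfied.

triangle

m₁+m₂+m₃ = -1 + 0 + 1 = 0  ✓
triangle: |7−1|=6 ≤ l₃=5 ≤ 7+1=8  ✗
parity: l₁+l₂+l₃ = 13 is odd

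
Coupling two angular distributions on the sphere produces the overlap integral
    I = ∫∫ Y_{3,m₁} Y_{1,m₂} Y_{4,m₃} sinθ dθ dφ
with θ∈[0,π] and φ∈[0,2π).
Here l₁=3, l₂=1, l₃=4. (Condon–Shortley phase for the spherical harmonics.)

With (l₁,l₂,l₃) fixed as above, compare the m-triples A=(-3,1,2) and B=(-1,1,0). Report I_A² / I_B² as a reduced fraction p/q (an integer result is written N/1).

1/6

Same 3,1,4: normalisation and zero-m 3j drop out of the ratio.
A: Δ: 0! 6! 2! / 9! → 1/252; sum: t=0:+1/1440 = 1/1440; 3j²(3 1 4; -3 1 2) = Δ·Π!·Σ² = 1/252  (sign +1)
B: Δ: 0! 6! 2! / 9! → 1/252; sum: t=0:+1/96 = 1/96; 3j²(3 1 4; -1 1 0) = Δ·Π!·Σ² = 1/42  (sign +1)
I_A²/I_B² = (1/252)/(1/42) = 1/6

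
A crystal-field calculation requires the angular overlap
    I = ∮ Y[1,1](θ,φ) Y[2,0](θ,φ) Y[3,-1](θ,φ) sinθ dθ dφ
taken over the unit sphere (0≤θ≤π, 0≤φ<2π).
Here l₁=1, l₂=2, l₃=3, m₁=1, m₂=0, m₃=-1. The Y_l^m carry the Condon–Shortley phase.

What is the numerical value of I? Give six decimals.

-0.202301

Checks pass: Σm=0; 6 even; l₃=3∈[1,3].
(2·1+1)(2·2+1)(2·3+1) = 105
Δ: 0! 2! 4! / 7! → 1/105
sum: t=0:+1/4 = 1/4
3j²(1 2 3; 0 0 0) = Δ·Π!·Σ² = 3/35  (sign -1)
sum: t=0:+1/8 = 1/8
3j²(1 2 3; 1 0 -1) = Δ·Π!·Σ² = 2/35  (sign +1)
combine: 4πI² = 105·3/35·2/35 = 18/35
take √, sign -1: I = -0.20230066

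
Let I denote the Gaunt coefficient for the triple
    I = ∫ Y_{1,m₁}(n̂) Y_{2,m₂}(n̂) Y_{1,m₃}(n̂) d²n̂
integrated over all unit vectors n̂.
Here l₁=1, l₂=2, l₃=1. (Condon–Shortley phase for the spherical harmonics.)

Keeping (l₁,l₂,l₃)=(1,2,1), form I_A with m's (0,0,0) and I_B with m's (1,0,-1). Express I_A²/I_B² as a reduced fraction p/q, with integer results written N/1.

Same 1,2,1: normalisation and zero-m 3j drop out of the ratio.
A: Δ: 2! 0! 2! / 5! → 1/30; sum: t=1:−1/1 = -1/1; 3j²(1 2 1; 0 0 0) = Δ·Π!·Σ² = 2/15  (sign +1)
B: Δ: 2! 0! 2! / 5! → 1/30; sum: t=0:+1/4 = 1/4; 3j²(1 2 1; 1 0 -1) = Δ·Π!·Σ² = 1/30  (sign +1)
I_A²/I_B² = (2/15)/(1/30) = 4/1

4/1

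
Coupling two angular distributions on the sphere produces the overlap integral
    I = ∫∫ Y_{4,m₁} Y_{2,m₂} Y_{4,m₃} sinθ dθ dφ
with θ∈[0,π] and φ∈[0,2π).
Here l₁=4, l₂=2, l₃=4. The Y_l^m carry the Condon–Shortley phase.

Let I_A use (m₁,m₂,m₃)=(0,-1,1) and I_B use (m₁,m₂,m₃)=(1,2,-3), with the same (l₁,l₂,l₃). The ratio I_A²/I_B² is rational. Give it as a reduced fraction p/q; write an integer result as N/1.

5/63

l's match ⇒ only the (l;m) 3-j factors differ between A and B.
A: triangle coeff Δ(4,2,4) = 1/13860; Σ_t [0,1]: t=0:+1/96 t=1:−1/72 = -1/288; (3j)²=1/462 [(4 2 4; 0 -1 1)], sign=+1
B: triangle coeff Δ(4,2,4) = 1/13860; Σ_t [2,2]: t=2:+1/480 = 1/480; (3j)²=3/110 [(4 2 4; 1 2 -3)], sign=-1
I_A²/I_B² = (1/462)/(3/110) = 5/63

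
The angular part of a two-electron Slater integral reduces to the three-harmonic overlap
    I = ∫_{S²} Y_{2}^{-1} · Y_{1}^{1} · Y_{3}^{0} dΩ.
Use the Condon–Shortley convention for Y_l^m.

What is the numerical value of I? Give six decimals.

Checks pass: Σm=0; 6 even; l₃=3∈[1,3].
(2·2+1)(2·1+1)(2·3+1) = 105
Δ: 0! 4! 2! / 7! → 1/105
sum: t=0:+1/4 = 1/4
3j²(2 1 3; 0 0 0) = Δ·Π!·Σ² = 3/35  (sign -1)
sum: t=0:+1/12 = 1/12
3j²(2 1 3; -1 1 0) = Δ·Π!·Σ² = 1/35  (sign -1)
combine: 4πI² = 105·3/35·1/35 = 9/35
take √, sign +1: I = 0.14304817

0.143048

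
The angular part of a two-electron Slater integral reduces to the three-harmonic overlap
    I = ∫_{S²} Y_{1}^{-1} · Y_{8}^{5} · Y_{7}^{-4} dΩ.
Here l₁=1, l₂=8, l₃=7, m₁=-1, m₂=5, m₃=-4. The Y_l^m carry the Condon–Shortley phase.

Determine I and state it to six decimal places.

-0.270230

Checks pass: Σm=0; 16 even; l₃=7∈[7,9].
(2·1+1)(2·8+1)(2·7+1) = 765
Δ: 2! 0! 14! / 17! → 1/2040
sum: t=1:−1/25401600 = -1/25401600
3j²(1 8 7; 0 0 0) = Δ·Π!·Σ² = 8/255  (sign +1)
sum: t=2:+1/479001600 = 1/479001600
3j²(1 8 7; -1 5 -4) = Δ·Π!·Σ² = 13/340  (sign -1)
combine: 4πI² = 765·8/255·13/340 = 78/85
take √, sign -1: I = -0.27022959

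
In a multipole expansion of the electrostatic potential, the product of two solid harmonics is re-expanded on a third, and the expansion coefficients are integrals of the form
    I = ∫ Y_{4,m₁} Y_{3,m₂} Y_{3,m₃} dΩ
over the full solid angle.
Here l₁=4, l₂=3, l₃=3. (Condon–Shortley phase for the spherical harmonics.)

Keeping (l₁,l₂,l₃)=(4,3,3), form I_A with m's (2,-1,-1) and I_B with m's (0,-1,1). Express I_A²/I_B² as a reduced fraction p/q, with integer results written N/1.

Same 4,3,3: normalisation and zero-m 3j drop out of the ratio.
A: Δ: 4! 4! 2! / 11! → 1/34650; sum: t=0:+1/192 t=1:−1/36 t=2:+1/192 = -5/288; 3j²(4 3 3; 2 -1 -1) = Δ·Π!·Σ² = 20/693  (sign -1)
B: Δ: 4! 4! 2! / 11! → 1/34650; sum: t=0:+1/1152 t=1:−1/36 t=2:+1/32 = 5/1152; 3j²(4 3 3; 0 -1 1) = Δ·Π!·Σ² = 1/1386  (sign +1)
I_A²/I_B² = (20/693)/(1/1386) = 40/1

40/1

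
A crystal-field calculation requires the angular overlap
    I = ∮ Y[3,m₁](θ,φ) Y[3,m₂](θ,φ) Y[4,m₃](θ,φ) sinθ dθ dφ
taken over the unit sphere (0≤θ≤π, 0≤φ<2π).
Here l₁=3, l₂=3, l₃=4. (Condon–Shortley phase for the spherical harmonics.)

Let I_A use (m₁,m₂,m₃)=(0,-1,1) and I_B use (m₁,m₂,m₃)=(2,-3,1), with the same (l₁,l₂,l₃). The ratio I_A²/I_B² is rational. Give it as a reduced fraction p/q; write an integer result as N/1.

l's match ⇒ only the (l;m) 3-j factors differ between A and B.
A: triangle coeff Δ(3,3,4) = 1/34650; Σ_t [0,2]: t=0:+1/48 t=1:−1/24 t=2:+1/288 = -5/288; (3j)²=5/462 [(3 3 4; 0 -1 1)], sign=+1
B: triangle coeff Δ(3,3,4) = 1/34650; Σ_t [0,0]: t=0:+1/288 = 1/288; (3j)²=5/231 [(3 3 4; 2 -3 1)], sign=-1
I_A²/I_B² = (5/462)/(5/231) = 1/2

1/2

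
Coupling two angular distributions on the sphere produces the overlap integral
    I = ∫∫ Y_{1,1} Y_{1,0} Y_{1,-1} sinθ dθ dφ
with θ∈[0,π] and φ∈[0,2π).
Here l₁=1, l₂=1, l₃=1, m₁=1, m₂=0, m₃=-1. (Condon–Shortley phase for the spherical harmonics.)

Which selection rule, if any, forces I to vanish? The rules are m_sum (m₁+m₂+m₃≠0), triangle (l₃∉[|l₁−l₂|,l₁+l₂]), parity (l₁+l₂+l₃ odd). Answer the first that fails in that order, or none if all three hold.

parity

m₁+m₂+m₃ = 1 + 0 − 1 = 0  ✓
triangle: |1−1|=0 ≤ l₃=1 ≤ 1+1=2  ✓
parity: l₁+l₂+l₃ = 3 is odd  ✗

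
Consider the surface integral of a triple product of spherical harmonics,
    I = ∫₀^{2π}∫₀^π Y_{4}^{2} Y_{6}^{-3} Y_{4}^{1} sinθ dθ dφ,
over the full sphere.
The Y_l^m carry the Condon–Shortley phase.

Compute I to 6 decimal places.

-0.103072

Checks pass: Σm=0; 14 even; l₃=4∈[2,10].
(2·4+1)(2·6+1)(2·4+1) = 1053
Δ: 6! 2! 6! / 15! → 1/1261260
sum: t=2:+1/4608 t=3:−1/1296 t=4:+1/4608 = -7/20736
3j²(4 6 4; 0 0 0) = Δ·Π!·Σ² = 20/1287  (sign -1)
sum: t=0:+1/51840 t=1:−1/5760 t=2:+1/11520 = -7/103680
3j²(4 6 4; 2 -3 1) = Δ·Π!·Σ² = 7/858  (sign +1)
combine: 4πI² = 1053·20/1287·7/858 = 210/1573
take √, sign -1: I = -0.10307192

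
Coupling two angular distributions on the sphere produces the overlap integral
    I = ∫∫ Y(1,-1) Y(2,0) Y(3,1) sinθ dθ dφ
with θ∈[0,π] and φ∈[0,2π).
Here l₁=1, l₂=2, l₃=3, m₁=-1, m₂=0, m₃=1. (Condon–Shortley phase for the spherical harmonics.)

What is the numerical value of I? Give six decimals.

m-sum 0 ✓  L=6 even ✓  1≤3≤3 ✓
Π(2lᵢ+1) = 3×5×7 = 105
triangle coeff Δ(1,2,3) = 1/105
Σ_t [0,0]: t=0:+1/4 = 1/4
(3j)²=3/35 [(1 2 3; 0 0 0)], sign=-1
Σ_t [0,0]: t=0:+1/8 = 1/8
(3j)²=2/35 [(1 2 3; -1 0 1)], sign=+1
⇒ 4πI² = 18/35
I = (-1)√(18/35/(4π)) = -0.20230066

-0.202301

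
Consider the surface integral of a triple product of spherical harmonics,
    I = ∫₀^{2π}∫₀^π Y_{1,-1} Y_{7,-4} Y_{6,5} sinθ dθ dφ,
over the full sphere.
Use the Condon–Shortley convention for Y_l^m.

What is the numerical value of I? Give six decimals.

0.060604

Rules hold: Σm=0, L=14 even, 6≤6≤8.
N = 3·15·13 = 585
Δ = 2!·0!·12!/15! = 1/1365
Racah Σ t=1..1: t=1:−1/518400 = -1/518400
⇒ 3j(1 7 6; 0 0 0)² = 7/195, sgn -1
Racah Σ t=2..2: t=2:+1/79833600 = 1/79833600
⇒ 3j(1 7 6; -1 -4 5)² = 1/455, sgn -1
4πI² = N·(3j₀)²·(3jₘ)² = 3/65
I = +1·√(0.0461538/4π) = 0.06060368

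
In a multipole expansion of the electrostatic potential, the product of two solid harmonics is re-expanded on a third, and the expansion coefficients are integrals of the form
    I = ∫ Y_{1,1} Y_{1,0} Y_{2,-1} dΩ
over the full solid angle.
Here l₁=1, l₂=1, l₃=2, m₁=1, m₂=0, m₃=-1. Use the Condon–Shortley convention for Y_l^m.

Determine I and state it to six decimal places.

m-sum 0 ✓  L=4 even ✓  0≤2≤2 ✓
Π(2lᵢ+1) = 3×3×5 = 45
triangle coeff Δ(1,1,2) = 1/30
Σ_t [0,0]: t=0:+1/1 = 1/1
(3j)²=2/15 [(1 1 2; 0 0 0)], sign=+1
Σ_t [0,0]: t=0:+1/2 = 1/2
(3j)²=1/10 [(1 1 2; 1 0 -1)], sign=-1
⇒ 4πI² = 3/5
I = (-1)√(3/5/(4π)) = -0.21850969

-0.218510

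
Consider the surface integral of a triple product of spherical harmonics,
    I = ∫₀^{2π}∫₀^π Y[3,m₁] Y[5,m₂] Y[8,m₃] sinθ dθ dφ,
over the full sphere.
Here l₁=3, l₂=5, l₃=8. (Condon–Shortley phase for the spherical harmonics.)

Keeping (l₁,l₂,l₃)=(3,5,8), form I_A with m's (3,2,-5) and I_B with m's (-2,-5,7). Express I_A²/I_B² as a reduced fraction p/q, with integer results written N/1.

4/7

Shared (l₁,l₂,l₃)=(3,5,8): N and (l;000)² cancel in I_A²/I_B².
A: Δ = 0!·6!·10!/17! = 1/136136; Racah Σ t=0..0: t=0:+1/21772800 = 1/21772800; ⇒ 3j(3 5 8; 3 2 -5)² = 3/238, sgn -1
B: Δ = 0!·6!·10!/17! = 1/136136; Racah Σ t=0..0: t=0:+1/435456000 = 1/435456000; ⇒ 3j(3 5 8; -2 -5 7)² = 3/136, sgn -1
I_A²/I_B² = (3/238)/(3/136) = 4/7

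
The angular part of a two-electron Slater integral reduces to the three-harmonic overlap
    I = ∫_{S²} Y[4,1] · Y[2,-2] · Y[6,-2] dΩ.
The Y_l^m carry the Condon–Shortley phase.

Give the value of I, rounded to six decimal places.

1 − 2 − 2 = -3 ≠ 0: azimuthal integral kills it; I = 0

0.000000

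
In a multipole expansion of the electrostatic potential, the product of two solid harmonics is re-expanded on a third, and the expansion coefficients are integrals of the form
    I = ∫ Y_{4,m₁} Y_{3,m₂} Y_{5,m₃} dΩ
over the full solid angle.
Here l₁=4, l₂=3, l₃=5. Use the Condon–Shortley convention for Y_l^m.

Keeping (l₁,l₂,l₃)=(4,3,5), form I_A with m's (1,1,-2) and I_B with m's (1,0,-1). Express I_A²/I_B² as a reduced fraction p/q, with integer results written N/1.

Shared (l₁,l₂,l₃)=(4,3,5): N and (l;000)² cancel in I_A²/I_B².
A: Δ = 2!·6!·4!/13! = 1/180180; Racah Σ t=0..2: t=0:+1/1728 t=1:−1/288 t=2:+1/960 = -1/540; ⇒ 3j(4 3 5; 1 1 -2)² = 128/6435, sgn +1
B: Δ = 2!·6!·4!/13! = 1/180180; Racah Σ t=0..2: t=0:+1/432 t=1:−1/192 t=2:+1/1440 = -19/8640; ⇒ 3j(4 3 5; 1 0 -1)² = 361/30030, sgn -1
I_A²/I_B² = (128/6435)/(361/30030) = 1792/1083

1792/1083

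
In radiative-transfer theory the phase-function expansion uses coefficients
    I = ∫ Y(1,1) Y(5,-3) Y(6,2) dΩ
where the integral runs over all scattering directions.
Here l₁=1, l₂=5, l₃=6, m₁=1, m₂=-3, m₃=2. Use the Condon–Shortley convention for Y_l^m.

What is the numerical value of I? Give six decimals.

Rules hold: Σm=0, L=12 even, 4≤6≤6.
N = 3·11·13 = 429
Δ = 0!·2!·10!/13! = 1/858
Racah Σ t=0..0: t=0:+1/14400 = 1/14400
⇒ 3j(1 5 6; 0 0 0)² = 6/143, sgn +1
Racah Σ t=0..0: t=0:+1/161280 = 1/161280
⇒ 3j(1 5 6; 1 -3 2)² = 1/143, sgn +1
4πI² = N·(3j₀)²·(3jₘ)² = 18/143
I = +1·√(0.125874/4π) = 0.10008369

0.100084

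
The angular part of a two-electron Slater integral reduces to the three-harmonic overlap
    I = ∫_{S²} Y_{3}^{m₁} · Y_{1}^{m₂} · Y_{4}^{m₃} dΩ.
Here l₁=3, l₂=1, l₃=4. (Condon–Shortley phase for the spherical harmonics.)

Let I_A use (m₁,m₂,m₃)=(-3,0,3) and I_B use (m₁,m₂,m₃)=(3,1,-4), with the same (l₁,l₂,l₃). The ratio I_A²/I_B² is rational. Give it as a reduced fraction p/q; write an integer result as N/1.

1/4

Shared (l₁,l₂,l₃)=(3,1,4): N and (l;000)² cancel in I_A²/I_B².
A: Δ = 0!·6!·2!/9! = 1/252; Racah Σ t=0..0: t=0:+1/720 = 1/720; ⇒ 3j(3 1 4; -3 0 3)² = 1/36, sgn -1
B: Δ = 0!·6!·2!/9! = 1/252; Racah Σ t=0..0: t=0:+1/1440 = 1/1440; ⇒ 3j(3 1 4; 3 1 -4)² = 1/9, sgn +1
I_A²/I_B² = (1/36)/(1/9) = 1/4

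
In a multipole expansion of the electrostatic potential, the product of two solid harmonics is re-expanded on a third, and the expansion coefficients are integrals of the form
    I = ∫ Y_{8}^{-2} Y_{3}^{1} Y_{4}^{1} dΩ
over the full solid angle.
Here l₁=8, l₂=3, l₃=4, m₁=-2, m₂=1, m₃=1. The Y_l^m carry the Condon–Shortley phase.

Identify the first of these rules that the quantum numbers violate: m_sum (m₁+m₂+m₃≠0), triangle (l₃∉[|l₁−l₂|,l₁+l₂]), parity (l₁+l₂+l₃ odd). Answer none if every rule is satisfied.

Σmᵢ = 0  ✓
l₃∈[|l₁−l₂|,l₁+l₂]=[5,11], have l₃=4  ✗
Σlᵢ = 15 ⇒ odd

triangle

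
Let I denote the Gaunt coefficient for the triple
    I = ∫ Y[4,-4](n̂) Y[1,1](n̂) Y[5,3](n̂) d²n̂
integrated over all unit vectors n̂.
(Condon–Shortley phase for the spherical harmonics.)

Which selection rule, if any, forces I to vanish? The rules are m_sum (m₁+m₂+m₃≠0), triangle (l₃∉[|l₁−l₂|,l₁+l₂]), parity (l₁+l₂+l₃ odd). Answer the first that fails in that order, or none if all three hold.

Σmᵢ = 0  ✓
l₃∈[|l₁−l₂|,l₁+l₂]=[3,5], have l₃=5  ✓
Σlᵢ = 10 ⇒ even  ✓

none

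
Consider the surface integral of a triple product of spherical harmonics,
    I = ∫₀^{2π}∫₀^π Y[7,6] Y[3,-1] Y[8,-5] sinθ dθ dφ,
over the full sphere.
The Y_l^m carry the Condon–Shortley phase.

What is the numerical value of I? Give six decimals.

0.166985

Checks pass: Σm=0; 18 even; l₃=8∈[4,10].
(2·7+1)(2·3+1)(2·8+1) = 1785
Δ: 2! 12! 4! / 19! → 1/5290740
sum: t=0:+1/7257600 t=1:−1/2073600 t=2:+1/7257600 = -1/4838400
3j²(7 3 8; 0 0 0) = Δ·Π!·Σ² = 252/20995  (sign -1)
sum: t=0:+1/319334400 t=1:−1/2874009600 = 1/359251200
3j²(7 3 8; 6 -1 -5) = Δ·Π!·Σ² = 1664/101745  (sign -1)
combine: 4πI² = 1785·252/20995·1664/101745 = 10752/30685
take √, sign +1: I = 0.16698468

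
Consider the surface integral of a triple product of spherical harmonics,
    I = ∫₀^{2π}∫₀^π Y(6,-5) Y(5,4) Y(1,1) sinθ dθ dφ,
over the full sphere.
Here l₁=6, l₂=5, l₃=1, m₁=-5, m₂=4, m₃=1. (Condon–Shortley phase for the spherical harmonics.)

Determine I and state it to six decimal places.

-0.303018

Rules hold: Σm=0, L=12 even, 1≤1≤11.
N = 13·11·3 = 429
Δ = 10!·2!·0!/13! = 1/858
Racah Σ t=5..5: t=5:−1/14400 = -1/14400
⇒ 3j(6 5 1; 0 0 0)² = 6/143, sgn +1
Racah Σ t=9..9: t=9:−1/725760 = -1/725760
⇒ 3j(6 5 1; -5 4 1)² = 5/78, sgn -1
4πI² = N·(3j₀)²·(3jₘ)² = 15/13
I = -1·√(1.15385/4π) = -0.30301841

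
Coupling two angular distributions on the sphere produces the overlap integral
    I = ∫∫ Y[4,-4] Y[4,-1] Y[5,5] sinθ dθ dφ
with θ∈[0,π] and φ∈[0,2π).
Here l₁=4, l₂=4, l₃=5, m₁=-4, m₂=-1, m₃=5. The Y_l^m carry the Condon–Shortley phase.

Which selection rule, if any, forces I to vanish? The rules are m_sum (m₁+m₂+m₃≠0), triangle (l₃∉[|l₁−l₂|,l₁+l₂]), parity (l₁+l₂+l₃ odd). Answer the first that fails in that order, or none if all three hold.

parity

Σmᵢ = 0  ✓
l₃∈[|l₁−l₂|,l₁+l₂]=[0,8], have l₃=5  ✓
Σlᵢ = 13 ⇒ odd  ✗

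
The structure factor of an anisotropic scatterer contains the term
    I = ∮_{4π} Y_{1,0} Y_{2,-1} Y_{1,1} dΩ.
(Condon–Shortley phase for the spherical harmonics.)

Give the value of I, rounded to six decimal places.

Rules hold: Σm=0, L=4 even, 1≤1≤3.
N = 3·5·3 = 45
Δ = 2!·0!·2!/5! = 1/30
Racah Σ t=1..1: t=1:−1/1 = -1/1
⇒ 3j(1 2 1; 0 0 0)² = 2/15, sgn +1
Racah Σ t=1..1: t=1:−1/2 = -1/2
⇒ 3j(1 2 1; 0 -1 1)² = 1/10, sgn -1
4πI² = N·(3j₀)²·(3jₘ)² = 3/5
I = -1·√(0.6/4π) = -0.21850969

-0.218510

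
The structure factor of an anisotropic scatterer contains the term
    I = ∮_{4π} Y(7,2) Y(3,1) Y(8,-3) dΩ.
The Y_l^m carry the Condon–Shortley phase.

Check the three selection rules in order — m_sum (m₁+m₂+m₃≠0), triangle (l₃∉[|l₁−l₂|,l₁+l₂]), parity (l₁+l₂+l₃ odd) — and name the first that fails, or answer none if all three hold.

m₁+m₂+m₃ = 2 + 1 − 3 = 0  ✓
triangle: |7−3|=4 ≤ l₃=8 ≤ 7+3=10  ✓
parity: l₁+l₂+l₃ = 18 is even  ✓

none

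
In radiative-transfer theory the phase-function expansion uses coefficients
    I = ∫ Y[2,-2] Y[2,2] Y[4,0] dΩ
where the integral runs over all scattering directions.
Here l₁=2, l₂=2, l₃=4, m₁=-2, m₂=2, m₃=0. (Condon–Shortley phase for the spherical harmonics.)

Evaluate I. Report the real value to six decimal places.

0.040299

Checks pass: Σm=0; 8 even; l₃=4∈[0,4].
(2·2+1)(2·2+1)(2·4+1) = 225
Δ: 0! 4! 4! / 9! → 1/630
sum: t=0:+1/16 = 1/16
3j²(2 2 4; 0 0 0) = Δ·Π!·Σ² = 2/35  (sign +1)
sum: t=0:+1/576 = 1/576
3j²(2 2 4; -2 2 0) = Δ·Π!·Σ² = 1/630  (sign +1)
combine: 4πI² = 225·2/35·1/630 = 1/49
take √, sign +1: I = 0.04029926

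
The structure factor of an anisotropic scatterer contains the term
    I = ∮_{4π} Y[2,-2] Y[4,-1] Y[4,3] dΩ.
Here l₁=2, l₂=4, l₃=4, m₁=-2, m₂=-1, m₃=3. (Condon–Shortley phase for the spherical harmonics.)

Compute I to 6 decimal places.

0.159270

Checks pass: Σm=0; 10 even; l₃=4∈[2,6].
(2·2+1)(2·4+1)(2·4+1) = 405
Δ: 2! 2! 6! / 11! → 1/13860
sum: t=0:+1/192 t=1:−1/36 t=2:+1/192 = -5/288
3j²(2 4 4; 0 0 0) = Δ·Π!·Σ² = 20/693  (sign -1)
sum: t=2:+1/480 = 1/480
3j²(2 4 4; -2 -1 3) = Δ·Π!·Σ² = 3/110  (sign -1)
combine: 4πI² = 405·20/693·3/110 = 270/847
take √, sign +1: I = 0.15927046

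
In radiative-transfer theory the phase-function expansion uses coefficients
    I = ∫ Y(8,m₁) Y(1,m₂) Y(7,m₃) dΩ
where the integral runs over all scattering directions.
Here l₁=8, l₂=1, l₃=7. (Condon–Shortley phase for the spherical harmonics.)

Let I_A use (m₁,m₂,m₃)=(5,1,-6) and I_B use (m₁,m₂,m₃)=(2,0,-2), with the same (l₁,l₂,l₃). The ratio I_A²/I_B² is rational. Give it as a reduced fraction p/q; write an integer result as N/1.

1/20

Same 8,1,7: normalisation and zero-m 3j drop out of the ratio.
A: Δ: 2! 14! 0! / 17! → 1/2040; sum: t=2:+1/12454041600 = 1/12454041600; 3j²(8 1 7; 5 1 -6) = Δ·Π!·Σ² = 1/680  (sign -1)
B: Δ: 2! 14! 0! / 17! → 1/2040; sum: t=1:−1/43545600 = -1/43545600; 3j²(8 1 7; 2 0 -2) = Δ·Π!·Σ² = 1/34  (sign +1)
I_A²/I_B² = (1/680)/(1/34) = 1/20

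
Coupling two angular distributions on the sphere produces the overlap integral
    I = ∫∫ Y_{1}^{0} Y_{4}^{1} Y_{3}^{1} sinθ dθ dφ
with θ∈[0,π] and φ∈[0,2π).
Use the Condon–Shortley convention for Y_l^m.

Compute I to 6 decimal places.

Σmᵢ = 2 ≠ 0, so the φ-integral vanishes; I = 0

0.000000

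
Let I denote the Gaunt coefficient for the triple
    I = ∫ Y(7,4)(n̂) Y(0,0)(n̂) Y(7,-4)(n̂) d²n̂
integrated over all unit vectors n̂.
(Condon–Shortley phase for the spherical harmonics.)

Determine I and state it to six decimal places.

Rules hold: Σm=0, L=14 even, 7≤7≤7.
N = 15·1·15 = 225
Δ = 0!·14!·0!/15! = 1/15
Racah Σ t=0..0: t=0:+1/25401600 = 1/25401600
⇒ 3j(7 0 7; 0 0 0)² = 1/15, sgn -1
Racah Σ t=0..0: t=0:+1/239500800 = 1/239500800
⇒ 3j(7 0 7; 4 0 -4)² = 1/15, sgn -1
4πI² = N·(3j₀)²·(3jₘ)² = 1/1
I = +1·√(1/4π) = 0.28209479

0.282095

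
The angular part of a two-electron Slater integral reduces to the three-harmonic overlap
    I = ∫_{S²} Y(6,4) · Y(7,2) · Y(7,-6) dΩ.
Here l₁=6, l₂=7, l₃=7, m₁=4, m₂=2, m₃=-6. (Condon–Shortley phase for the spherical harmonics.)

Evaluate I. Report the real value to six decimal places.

Checks pass: Σm=0; 20 even; l₃=7∈[1,13].
(2·6+1)(2·7+1)(2·7+1) = 2925
Δ: 6! 6! 8! / 21! → 1/2444321880
sum: t=0:+1/2612736000 t=1:−1/20736000 t=2:+1/1658880 t=3:−1/746496 t=4:+1/1658880 t=5:−1/20736000 t=6:+1/2612736000 = -1/4354560
3j²(6 7 7; 0 0 0) = Δ·Π!·Σ² = 1000/138567  (sign +1)
sum: t=1:−1/580608000 t=2:+1/174182400 = 1/248832000
3j²(6 7 7; 4 2 -6) = Δ·Π!·Σ² = 21/1615  (sign -1)
combine: 4πI² = 2925·1000/138567·21/1615 = 315000/1147619
take √, sign -1: I = -0.14779219

-0.147792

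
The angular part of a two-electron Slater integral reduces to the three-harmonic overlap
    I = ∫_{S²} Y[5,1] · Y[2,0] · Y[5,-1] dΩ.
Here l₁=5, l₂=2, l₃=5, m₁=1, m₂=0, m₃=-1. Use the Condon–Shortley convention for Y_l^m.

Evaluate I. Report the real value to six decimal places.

Checks pass: Σm=0; 12 even; l₃=5∈[3,7].
(2·5+1)(2·2+1)(2·5+1) = 605
Δ: 2! 8! 2! / 13! → 1/38610
sum: t=0:+1/2880 t=1:−1/576 t=2:+1/2880 = -1/960
3j²(5 2 5; 0 0 0) = Δ·Π!·Σ² = 10/429  (sign +1)
sum: t=0:+1/2304 t=1:−1/720 t=2:+1/5760 = -1/1280
3j²(5 2 5; 1 0 -1) = Δ·Π!·Σ² = 27/1430  (sign -1)
combine: 4πI² = 605·10/429·27/1430 = 45/169
take √, sign -1: I = -0.14556534

-0.145565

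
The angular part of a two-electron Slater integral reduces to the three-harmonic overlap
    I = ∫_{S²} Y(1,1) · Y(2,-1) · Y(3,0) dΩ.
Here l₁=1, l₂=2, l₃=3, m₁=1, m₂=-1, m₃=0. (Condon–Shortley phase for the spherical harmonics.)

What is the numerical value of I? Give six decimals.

0.143048

m-sum 0 ✓  L=6 even ✓  1≤3≤3 ✓
Π(2lᵢ+1) = 3×5×7 = 105
triangle coeff Δ(1,2,3) = 1/105
Σ_t [0,0]: t=0:+1/4 = 1/4
(3j)²=3/35 [(1 2 3; 0 0 0)], sign=-1
Σ_t [0,0]: t=0:+1/12 = 1/12
(3j)²=1/35 [(1 2 3; 1 -1 0)], sign=-1
⇒ 4πI² = 9/35
I = (+1)√(9/35/(4π)) = 0.14304817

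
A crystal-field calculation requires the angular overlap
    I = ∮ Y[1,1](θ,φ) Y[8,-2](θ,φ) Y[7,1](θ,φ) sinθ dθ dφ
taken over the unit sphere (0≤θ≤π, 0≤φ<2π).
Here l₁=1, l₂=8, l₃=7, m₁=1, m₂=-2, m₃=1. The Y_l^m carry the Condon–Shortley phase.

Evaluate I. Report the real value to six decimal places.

0.205254

Checks pass: Σm=0; 16 even; l₃=7∈[7,9].
(2·1+1)(2·8+1)(2·7+1) = 765
Δ: 2! 0! 14! / 17! → 1/2040
sum: t=1:−1/25401600 = -1/25401600
3j²(1 8 7; 0 0 0) = Δ·Π!·Σ² = 8/255  (sign +1)
sum: t=0:+1/58060800 = 1/58060800
3j²(1 8 7; 1 -2 1) = Δ·Π!·Σ² = 3/136  (sign +1)
combine: 4πI² = 765·8/255·3/136 = 9/17
take √, sign +1: I = 0.20525411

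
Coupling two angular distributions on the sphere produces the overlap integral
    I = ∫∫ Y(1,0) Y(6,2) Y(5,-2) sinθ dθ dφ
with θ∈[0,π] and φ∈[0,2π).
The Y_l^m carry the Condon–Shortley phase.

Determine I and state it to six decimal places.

0.231133

m-sum 0 ✓  L=12 even ✓  5≤5≤7 ✓
Π(2lᵢ+1) = 3×13×11 = 429
triangle coeff Δ(1,6,5) = 1/858
Σ_t [1,1]: t=1:−1/14400 = -1/14400
(3j)²=6/143 [(1 6 5; 0 0 0)], sign=+1
Σ_t [1,1]: t=1:−1/30240 = -1/30240
(3j)²=16/429 [(1 6 5; 0 2 -2)], sign=+1
⇒ 4πI² = 96/143
I = (+1)√(96/143/(4π)) = 0.23113338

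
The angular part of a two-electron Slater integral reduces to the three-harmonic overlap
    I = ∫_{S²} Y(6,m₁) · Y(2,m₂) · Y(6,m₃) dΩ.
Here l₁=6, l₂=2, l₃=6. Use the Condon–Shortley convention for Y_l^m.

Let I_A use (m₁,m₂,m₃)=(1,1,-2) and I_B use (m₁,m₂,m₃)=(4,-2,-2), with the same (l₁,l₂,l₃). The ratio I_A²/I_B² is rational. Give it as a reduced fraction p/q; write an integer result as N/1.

1/3

Shared (l₁,l₂,l₃)=(6,2,6): N and (l;000)² cancel in I_A²/I_B².
A: Δ = 2!·10!·2!/15! = 1/90090; Racah Σ t=1..2: t=1:−1/34560 t=2:+1/60480 = -1/80640; ⇒ 3j(6 2 6; 1 1 -2)² = 6/1001, sgn -1
B: Δ = 2!·10!·2!/15! = 1/90090; Racah Σ t=0..0: t=0:+1/322560 = 1/322560; ⇒ 3j(6 2 6; 4 -2 -2)² = 18/1001, sgn +1
I_A²/I_B² = (6/1001)/(18/1001) = 1/3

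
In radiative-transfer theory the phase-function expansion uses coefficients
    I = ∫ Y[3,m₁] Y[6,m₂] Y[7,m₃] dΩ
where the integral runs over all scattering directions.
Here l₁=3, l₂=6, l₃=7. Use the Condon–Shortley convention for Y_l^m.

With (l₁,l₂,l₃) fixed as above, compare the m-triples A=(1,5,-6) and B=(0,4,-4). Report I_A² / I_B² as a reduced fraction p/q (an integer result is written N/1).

143/768

Same 3,6,7: normalisation and zero-m 3j drop out of the ratio.
A: Δ: 2! 4! 10! / 17! → 1/2042040; sum: t=1:−1/21772800 t=2:+1/17418240 = 1/87091200; 3j²(3 6 7; 1 5 -6) = Δ·Π!·Σ² = 11/14280  (sign -1)
B: Δ: 2! 4! 10! / 17! → 1/2042040; sum: t=0:+1/43545600 t=1:−1/1451520 t=2:+1/967680 = 1/2721600; 3j²(3 6 7; 0 4 -4) = Δ·Π!·Σ² = 32/7735  (sign -1)
I_A²/I_B² = (11/14280)/(32/7735) = 143/768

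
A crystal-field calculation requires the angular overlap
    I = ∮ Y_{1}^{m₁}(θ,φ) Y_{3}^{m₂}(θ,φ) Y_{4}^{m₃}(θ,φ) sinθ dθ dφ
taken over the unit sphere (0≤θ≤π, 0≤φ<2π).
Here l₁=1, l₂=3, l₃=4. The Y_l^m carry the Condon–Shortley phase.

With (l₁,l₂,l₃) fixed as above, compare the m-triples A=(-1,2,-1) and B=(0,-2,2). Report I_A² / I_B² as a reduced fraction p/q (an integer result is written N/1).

1/4

Same 1,3,4: normalisation and zero-m 3j drop out of the ratio.
A: Δ: 0! 2! 6! / 9! → 1/252; sum: t=0:+1/240 = 1/240; 3j²(1 3 4; -1 2 -1) = Δ·Π!·Σ² = 1/84  (sign -1)
B: Δ: 0! 2! 6! / 9! → 1/252; sum: t=0:+1/120 = 1/120; 3j²(1 3 4; 0 -2 2) = Δ·Π!·Σ² = 1/21  (sign +1)
I_A²/I_B² = (1/84)/(1/21) = 1/4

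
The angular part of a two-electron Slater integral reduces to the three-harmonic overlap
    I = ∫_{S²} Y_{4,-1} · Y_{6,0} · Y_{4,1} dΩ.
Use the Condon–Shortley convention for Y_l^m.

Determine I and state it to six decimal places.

0.007113

Checks pass: Σm=0; 14 even; l₃=4∈[2,10].
(2·4+1)(2·6+1)(2·4+1) = 1053
Δ: 6! 2! 6! / 15! → 1/1261260
sum: t=2:+1/4608 t=3:−1/1296 t=4:+1/4608 = -7/20736
3j²(4 6 4; 0 0 0) = Δ·Π!·Σ² = 20/1287  (sign -1)
sum: t=3:−1/2592 t=4:+1/2304 t=5:−1/28800 = 7/518400
3j²(4 6 4; -1 0 1) = Δ·Π!·Σ² = 1/25740  (sign -1)
combine: 4πI² = 1053·20/1287·1/25740 = 1/1573
take √, sign +1: I = 0.00711264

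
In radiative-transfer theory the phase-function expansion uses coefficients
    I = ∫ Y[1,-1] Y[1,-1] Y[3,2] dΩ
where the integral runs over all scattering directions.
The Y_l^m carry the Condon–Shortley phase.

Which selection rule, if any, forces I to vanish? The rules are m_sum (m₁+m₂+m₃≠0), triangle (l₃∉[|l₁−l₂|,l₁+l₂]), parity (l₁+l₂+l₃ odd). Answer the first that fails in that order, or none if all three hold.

triangle

azimuthal sum: -1 − 1 + 2 = 0  ✓
0 ≤ 3 ≤ 2 (triangle on l)  ✗
L = 1 + 1 + 3 = 5 (odd)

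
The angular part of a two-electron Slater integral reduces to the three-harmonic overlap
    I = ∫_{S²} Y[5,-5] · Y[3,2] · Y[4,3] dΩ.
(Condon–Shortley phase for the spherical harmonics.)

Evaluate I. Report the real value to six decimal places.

-0.212007

Checks pass: Σm=0; 12 even; l₃=4∈[2,8].
(2·5+1)(2·3+1)(2·4+1) = 693
Δ: 4! 6! 2! / 13! → 1/180180
sum: t=1:−1/576 t=2:+1/144 t=3:−1/576 = 1/288
3j²(5 3 4; 0 0 0) = Δ·Π!·Σ² = 20/1001  (sign +1)
sum: t=4:+1/17280 = 1/17280
3j²(5 3 4; -5 2 3) = Δ·Π!·Σ² = 35/858  (sign -1)
combine: 4πI² = 693·20/1001·35/858 = 1050/1859
take √, sign -1: I = -0.21200691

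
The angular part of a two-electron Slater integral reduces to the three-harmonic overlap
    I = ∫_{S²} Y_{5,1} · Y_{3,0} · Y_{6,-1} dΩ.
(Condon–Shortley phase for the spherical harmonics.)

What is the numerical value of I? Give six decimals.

m-sum 0 ✓  L=14 even ✓  2≤6≤8 ✓
Π(2lᵢ+1) = 11×7×13 = 1001
triangle coeff Δ(5,3,6) = 1/675675
Σ_t [0,2]: t=0:+1/8640 t=1:−1/2304 t=2:+1/8640 = -7/34560
(3j)²=7/429 [(5 3 6; 0 0 0)], sign=-1
Σ_t [0,2]: t=0:+1/6912 t=1:−1/2880 t=2:+1/17280 = -1/6912
(3j)²=5/429 [(5 3 6; 1 0 -1)], sign=+1
⇒ 4πI² = 245/1287
I = (-1)√(245/1287/(4π)) = -0.12308038

-0.123080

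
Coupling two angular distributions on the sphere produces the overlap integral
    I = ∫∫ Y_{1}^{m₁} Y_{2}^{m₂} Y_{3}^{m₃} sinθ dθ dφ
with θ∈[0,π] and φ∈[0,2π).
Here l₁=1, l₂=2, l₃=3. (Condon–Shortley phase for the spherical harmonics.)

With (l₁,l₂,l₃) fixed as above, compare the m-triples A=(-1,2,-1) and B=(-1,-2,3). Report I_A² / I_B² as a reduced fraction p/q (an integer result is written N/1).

Shared (l₁,l₂,l₃)=(1,2,3): N and (l;000)² cancel in I_A²/I_B².
A: Δ = 0!·2!·4!/7! = 1/105; Racah Σ t=0..0: t=0:+1/48 = 1/48; ⇒ 3j(1 2 3; -1 2 -1)² = 1/105, sgn +1
B: Δ = 0!·2!·4!/7! = 1/105; Racah Σ t=0..0: t=0:+1/48 = 1/48; ⇒ 3j(1 2 3; -1 -2 3)² = 1/7, sgn +1
I_A²/I_B² = (1/105)/(1/7) = 1/15

1/15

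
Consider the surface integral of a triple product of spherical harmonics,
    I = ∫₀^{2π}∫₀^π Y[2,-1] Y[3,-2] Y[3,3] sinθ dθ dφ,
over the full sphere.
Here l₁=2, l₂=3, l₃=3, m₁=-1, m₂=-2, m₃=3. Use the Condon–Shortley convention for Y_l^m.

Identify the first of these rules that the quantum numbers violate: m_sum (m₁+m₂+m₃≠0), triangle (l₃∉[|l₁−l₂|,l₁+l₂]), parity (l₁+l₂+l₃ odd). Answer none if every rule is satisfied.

none

Σmᵢ = 0  ✓
l₃∈[|l₁−l₂|,l₁+l₂]=[1,5], have l₃=3  ✓
Σlᵢ = 8 ⇒ even  ✓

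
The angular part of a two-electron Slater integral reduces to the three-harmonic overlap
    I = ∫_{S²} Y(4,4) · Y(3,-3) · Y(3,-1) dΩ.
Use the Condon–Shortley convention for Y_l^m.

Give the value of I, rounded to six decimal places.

Rules hold: Σm=0, L=10 even, 1≤3≤7.
N = 9·7·7 = 441
Δ = 4!·4!·2!/11! = 1/34650
Racah Σ t=1..3: t=1:−1/72 t=2:+1/16 t=3:−1/72 = 5/144
⇒ 3j(4 3 3; 0 0 0)² = 2/77, sgn -1
Racah Σ t=0..0: t=0:+1/1152 = 1/1152
⇒ 3j(4 3 3; 4 -3 -1)² = 1/33, sgn +1
4πI² = N·(3j₀)²·(3jₘ)² = 42/121
I = -1·√(0.347107/4π) = -0.16619847

-0.166198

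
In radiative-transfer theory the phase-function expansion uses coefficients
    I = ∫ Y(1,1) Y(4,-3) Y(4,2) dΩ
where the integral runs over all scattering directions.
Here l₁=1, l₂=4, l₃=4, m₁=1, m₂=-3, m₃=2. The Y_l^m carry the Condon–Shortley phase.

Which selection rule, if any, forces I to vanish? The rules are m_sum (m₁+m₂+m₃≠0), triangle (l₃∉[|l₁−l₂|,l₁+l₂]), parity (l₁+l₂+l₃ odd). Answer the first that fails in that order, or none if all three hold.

parity

Σmᵢ = 0  ✓
l₃∈[|l₁−l₂|,l₁+l₂]=[3,5], have l₃=4  ✓
Σlᵢ = 9 ⇒ odd  ✗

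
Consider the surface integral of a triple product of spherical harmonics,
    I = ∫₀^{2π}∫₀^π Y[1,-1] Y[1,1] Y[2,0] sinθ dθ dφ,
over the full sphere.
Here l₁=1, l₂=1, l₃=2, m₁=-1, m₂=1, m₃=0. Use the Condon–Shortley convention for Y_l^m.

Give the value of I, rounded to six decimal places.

m-sum 0 ✓  L=4 even ✓  0≤2≤2 ✓
Π(2lᵢ+1) = 3×3×5 = 45
triangle coeff Δ(1,1,2) = 1/30
Σ_t [0,0]: t=0:+1/1 = 1/1
(3j)²=2/15 [(1 1 2; 0 0 0)], sign=+1
Σ_t [0,0]: t=0:+1/4 = 1/4
(3j)²=1/30 [(1 1 2; -1 1 0)], sign=+1
⇒ 4πI² = 1/5
I = (+1)√(1/5/(4π)) = 0.12615663

0.126157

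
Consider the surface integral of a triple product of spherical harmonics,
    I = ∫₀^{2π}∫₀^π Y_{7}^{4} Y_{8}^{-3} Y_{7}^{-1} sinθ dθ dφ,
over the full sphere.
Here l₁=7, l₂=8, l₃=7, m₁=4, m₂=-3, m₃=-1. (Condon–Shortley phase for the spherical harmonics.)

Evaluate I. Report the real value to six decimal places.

Rules hold: Σm=0, L=22 even, 1≤7≤15.
N = 15·17·15 = 3825
Δ = 8!·6!·8!/23! = 1/22086194130
Racah Σ t=1..7: t=1:−1/18289152000 t=2:+1/248832000 t=3:−1/24883200 t=4:+1/11943936 t=5:−1/24883200 t=6:+1/248832000 t=7:−1/18289152000 = 11/975421440
⇒ 3j(7 8 7; 0 0 0)² = 1750/289731, sgn -1
Racah Σ t=0..3: t=0:+1/1045094400 t=1:−1/139345920 t=2:+1/124416000 t=3:−1/746496000 = 1/2090188800
⇒ 3j(7 8 7; 4 -3 -1)² = 100/289731, sgn +1
4πI² = N·(3j₀)²·(3jₘ)² = 4375000/548653937
I = -1·√(0.00797406/4π) = -0.02519039

-0.025190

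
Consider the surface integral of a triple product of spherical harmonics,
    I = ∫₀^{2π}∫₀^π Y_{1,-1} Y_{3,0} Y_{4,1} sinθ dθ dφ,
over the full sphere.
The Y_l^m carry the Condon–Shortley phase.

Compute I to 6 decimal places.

m-sum 0 ✓  L=8 even ✓  2≤4≤4 ✓
Π(2lᵢ+1) = 3×7×9 = 189
triangle coeff Δ(1,3,4) = 1/252
Σ_t [0,0]: t=0:+1/36 = 1/36
(3j)²=4/63 [(1 3 4; 0 0 0)], sign=+1
Σ_t [0,0]: t=0:+1/72 = 1/72
(3j)²=5/126 [(1 3 4; -1 0 1)], sign=-1
⇒ 4πI² = 10/21
I = (-1)√(10/21/(4π)) = -0.19466390

-0.194664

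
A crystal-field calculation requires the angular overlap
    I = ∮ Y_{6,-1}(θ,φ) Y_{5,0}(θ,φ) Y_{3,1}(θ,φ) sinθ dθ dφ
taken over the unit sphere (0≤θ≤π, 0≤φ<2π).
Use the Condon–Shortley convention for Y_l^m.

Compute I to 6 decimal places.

-0.077843

Rules hold: Σm=0, L=14 even, 1≤3≤11.
N = 13·11·7 = 1001
Δ = 8!·4!·2!/15! = 1/675675
Racah Σ t=3..5: t=3:−1/8640 t=4:+1/2304 t=5:−1/8640 = 7/34560
⇒ 3j(6 5 3; 0 0 0)² = 7/429, sgn -1
Racah Σ t=3..5: t=3:−1/34560 t=4:+1/3456 t=5:−1/5760 = 1/11520
⇒ 3j(6 5 3; -1 0 1)² = 2/429, sgn +1
4πI² = N·(3j₀)²·(3jₘ)² = 98/1287
I = -1·√(0.0761461/4π) = -0.07784287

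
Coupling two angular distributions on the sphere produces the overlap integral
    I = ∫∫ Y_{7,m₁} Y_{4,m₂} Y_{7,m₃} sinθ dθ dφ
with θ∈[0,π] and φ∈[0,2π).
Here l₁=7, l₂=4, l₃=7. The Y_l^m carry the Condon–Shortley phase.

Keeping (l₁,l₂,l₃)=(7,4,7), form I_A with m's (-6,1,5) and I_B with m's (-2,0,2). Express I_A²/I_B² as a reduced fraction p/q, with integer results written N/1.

251680/63001

l's match ⇒ only the (l;m) 3-j factors differ between A and B.
A: triangle coeff Δ(7,4,7) = 1/58198140; Σ_t [3,4]: t=3:−1/87091200 t=4:+1/52254720 = 1/130636800; (3j)²=88/20349 [(7 4 7; -6 1 5)], sign=+1
B: triangle coeff Δ(7,4,7) = 1/58198140; Σ_t [0,4]: t=0:+1/209018880 t=1:−1/2903040 t=2:+1/483840 t=3:−1/622080 t=4:+1/8294400 = 251/1045094400; (3j)²=63001/58198140 [(7 4 7; -2 0 2)], sign=-1
I_A²/I_B² = (88/20349)/(63001/58198140) = 251680/63001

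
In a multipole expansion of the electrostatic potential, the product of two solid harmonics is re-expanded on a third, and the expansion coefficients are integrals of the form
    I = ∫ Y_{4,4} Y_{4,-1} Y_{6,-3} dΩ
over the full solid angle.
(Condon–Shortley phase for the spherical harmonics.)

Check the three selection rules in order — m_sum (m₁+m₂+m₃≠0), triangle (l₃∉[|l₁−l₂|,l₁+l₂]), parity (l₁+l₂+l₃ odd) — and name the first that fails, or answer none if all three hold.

none

m₁+m₂+m₃ = 4 − 1 − 3 = 0  ✓
triangle: |4−4|=0 ≤ l₃=6 ≤ 4+4=8  ✓
parity: l₁+l₂+l₃ = 14 is even  ✓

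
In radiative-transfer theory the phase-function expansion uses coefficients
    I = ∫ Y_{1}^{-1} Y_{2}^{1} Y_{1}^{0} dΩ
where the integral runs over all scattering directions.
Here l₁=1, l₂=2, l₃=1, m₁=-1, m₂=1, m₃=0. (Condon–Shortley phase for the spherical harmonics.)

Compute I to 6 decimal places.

-0.218510

Rules hold: Σm=0, L=4 even, 1≤1≤3.
N = 3·5·3 = 45
Δ = 2!·0!·2!/5! = 1/30
Racah Σ t=1..1: t=1:−1/1 = -1/1
⇒ 3j(1 2 1; 0 0 0)² = 2/15, sgn +1
Racah Σ t=2..2: t=2:+1/2 = 1/2
⇒ 3j(1 2 1; -1 1 0)² = 1/10, sgn -1
4πI² = N·(3j₀)²·(3jₘ)² = 3/5
I = -1·√(0.6/4π) = -0.21850969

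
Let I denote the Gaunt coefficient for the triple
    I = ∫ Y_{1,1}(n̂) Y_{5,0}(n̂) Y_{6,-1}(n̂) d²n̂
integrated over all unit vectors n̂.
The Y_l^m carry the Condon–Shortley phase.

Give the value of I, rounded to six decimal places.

-0.187239

Checks pass: Σm=0; 12 even; l₃=6∈[4,6].
(2·1+1)(2·5+1)(2·6+1) = 429
Δ: 0! 2! 10! / 13! → 1/858
sum: t=0:+1/14400 = 1/14400
3j²(1 5 6; 0 0 0) = Δ·Π!·Σ² = 6/143  (sign +1)
sum: t=0:+1/28800 = 1/28800
3j²(1 5 6; 1 0 -1) = Δ·Π!·Σ² = 7/286  (sign -1)
combine: 4πI² = 429·6/143·7/286 = 63/143
take √, sign -1: I = -0.18723944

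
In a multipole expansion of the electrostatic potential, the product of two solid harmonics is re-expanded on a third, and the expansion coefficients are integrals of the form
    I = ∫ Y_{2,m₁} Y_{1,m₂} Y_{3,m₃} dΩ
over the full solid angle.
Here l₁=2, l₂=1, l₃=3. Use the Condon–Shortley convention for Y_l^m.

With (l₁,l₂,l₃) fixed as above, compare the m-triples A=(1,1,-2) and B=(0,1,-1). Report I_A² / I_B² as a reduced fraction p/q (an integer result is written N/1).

Same 2,1,3: normalisation and zero-m 3j drop out of the ratio.
A: Δ: 0! 4! 2! / 7! → 1/105; sum: t=0:+1/12 = 1/12; 3j²(2 1 3; 1 1 -2) = Δ·Π!·Σ² = 2/21  (sign -1)
B: Δ: 0! 4! 2! / 7! → 1/105; sum: t=0:+1/8 = 1/8; 3j²(2 1 3; 0 1 -1) = Δ·Π!·Σ² = 2/35  (sign +1)
I_A²/I_B² = (2/21)/(2/35) = 5/3

5/3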